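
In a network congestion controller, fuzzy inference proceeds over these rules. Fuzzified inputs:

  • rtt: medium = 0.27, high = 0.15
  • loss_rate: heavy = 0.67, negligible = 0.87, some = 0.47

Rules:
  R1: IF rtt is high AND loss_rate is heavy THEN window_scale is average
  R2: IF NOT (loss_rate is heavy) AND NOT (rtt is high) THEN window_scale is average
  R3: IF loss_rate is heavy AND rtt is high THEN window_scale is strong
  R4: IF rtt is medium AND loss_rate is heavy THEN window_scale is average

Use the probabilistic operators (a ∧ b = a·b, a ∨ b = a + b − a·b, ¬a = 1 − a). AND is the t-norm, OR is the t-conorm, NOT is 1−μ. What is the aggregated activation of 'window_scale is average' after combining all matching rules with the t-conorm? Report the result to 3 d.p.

0.470

R1: high=0.15, heavy=0.67; AND[a·b] → w = 0.1005
R2: ¬heavy=1−0.67=0.33, ¬high=1−0.15=0.85; AND[a·b] → w = 0.2805
R3: heavy=0.67, high=0.15; AND[a·b] → w = 0.1005
R4: medium=0.27, heavy=0.67; AND[a·b] → w = 0.1809
Rules with consequent 'average': {R1, R2, R4} → strengths 0.1005, 0.2805, 0.1809
Aggregate via t-conorm [a + b − a·b]: 0.4699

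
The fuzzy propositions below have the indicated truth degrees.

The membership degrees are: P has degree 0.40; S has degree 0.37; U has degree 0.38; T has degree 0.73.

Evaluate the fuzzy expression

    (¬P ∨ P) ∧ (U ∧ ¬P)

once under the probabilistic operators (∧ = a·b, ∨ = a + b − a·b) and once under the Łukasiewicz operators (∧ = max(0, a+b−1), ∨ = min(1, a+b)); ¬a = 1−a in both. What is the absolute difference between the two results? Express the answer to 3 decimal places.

Under probabilistic:
  ¬P = 1 − 0.4000 = 0.6000
  ¬P ∨ P = a + b − a·b on (0.6000, 0.4000) = 0.7600
  ¬P = 1 − 0.4000 = 0.6000
  U ∧ ¬P = a·b on (0.3800, 0.6000) = 0.2280
  (¬P ∨ P) ∧ (U ∧ ¬P) = a·b on (0.7600, 0.2280) = 0.1733
  → value = 0.1733
Under Łukasiewicz:
  ¬P = 1 − 0.40 = 0.60
  ¬P ∨ P = min(1, a+b) on (0.60, 0.40) = 1.00
  ¬P = 1 − 0.40 = 0.60
  U ∧ ¬P = max(0, a+b−1) on (0.38, 0.60) = 0.00
  (¬P ∨ P) ∧ (U ∧ ¬P) = max(0, a+b−1) on (1.00, 0.00) = 0.00
  → value = 0.0000
|0.1733 − 0.0000| = 0.173

0.173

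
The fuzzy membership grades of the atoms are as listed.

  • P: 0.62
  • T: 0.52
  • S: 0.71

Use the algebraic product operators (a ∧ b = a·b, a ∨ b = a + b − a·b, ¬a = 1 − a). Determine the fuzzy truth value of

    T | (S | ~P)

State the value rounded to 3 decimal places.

~P = 1 − 0.6200 = 0.3800
S | ~P = a + b − a·b on (0.7100, 0.3800) = 0.8202
T | (S | ~P) = a + b − a·b on (0.5200, 0.8202) = 0.9137

0.914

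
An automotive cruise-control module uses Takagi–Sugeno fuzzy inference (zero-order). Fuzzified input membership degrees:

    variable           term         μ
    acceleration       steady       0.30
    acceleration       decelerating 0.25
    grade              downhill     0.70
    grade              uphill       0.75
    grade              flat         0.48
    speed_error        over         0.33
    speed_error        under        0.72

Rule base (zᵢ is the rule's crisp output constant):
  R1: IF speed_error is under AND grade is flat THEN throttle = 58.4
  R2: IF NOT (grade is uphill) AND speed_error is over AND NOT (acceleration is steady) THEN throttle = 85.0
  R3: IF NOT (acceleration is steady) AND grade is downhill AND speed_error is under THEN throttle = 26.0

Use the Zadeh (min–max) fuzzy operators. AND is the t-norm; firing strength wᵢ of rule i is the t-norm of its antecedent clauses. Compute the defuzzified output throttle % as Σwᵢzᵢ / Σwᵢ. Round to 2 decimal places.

47.19

R1 (z=58.4): under=0.72, flat=0.48; AND[min(a, b)] → w = 0.48
R2 (z=85.0): ¬uphill=1−0.75=0.25, over=0.33, ¬steady=1−0.30=0.70; AND[min(a, b)] → w = 0.25
R3 (z=26.0): ¬steady=1−0.30=0.70, downhill=0.70, under=0.72; AND[min(a, b)] → w = 0.70
Weighted average = (0.48·58.4 + 0.25·85.0 + 0.70·26.0) / (0.48 + 0.25 + 0.70)
  = 67.4820 / 1.4300 = 47.19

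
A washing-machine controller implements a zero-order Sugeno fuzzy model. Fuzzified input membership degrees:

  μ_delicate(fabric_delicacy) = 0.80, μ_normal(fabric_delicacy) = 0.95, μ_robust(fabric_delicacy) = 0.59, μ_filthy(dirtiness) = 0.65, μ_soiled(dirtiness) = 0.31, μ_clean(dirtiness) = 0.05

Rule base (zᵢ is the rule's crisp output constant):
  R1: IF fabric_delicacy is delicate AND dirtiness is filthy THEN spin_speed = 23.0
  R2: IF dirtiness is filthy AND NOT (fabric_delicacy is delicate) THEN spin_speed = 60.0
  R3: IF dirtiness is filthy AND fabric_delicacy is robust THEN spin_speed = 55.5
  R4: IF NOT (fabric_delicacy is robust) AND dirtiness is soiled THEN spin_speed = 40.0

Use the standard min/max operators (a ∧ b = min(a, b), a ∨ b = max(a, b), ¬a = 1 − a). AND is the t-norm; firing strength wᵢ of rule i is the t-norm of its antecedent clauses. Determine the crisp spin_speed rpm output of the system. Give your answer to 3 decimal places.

R1 (z=23.0): delicate=0.80, filthy=0.65; AND[min(a, b)] → w = 0.65
R2 (z=60.0): filthy=0.65, ¬delicate=1−0.80=0.20; AND[min(a, b)] → w = 0.20
R3 (z=55.5): filthy=0.65, robust=0.59; AND[min(a, b)] → w = 0.59
R4 (z=40.0): ¬robust=1−0.59=0.41, soiled=0.31; AND[min(a, b)] → w = 0.31
Weighted average = (0.65·23.0 + 0.20·60.0 + 0.59·55.5 + 0.31·40.0) / (0.65 + 0.20 + 0.59 + 0.31)
  = 72.0950 / 1.7500 = 41.197

41.197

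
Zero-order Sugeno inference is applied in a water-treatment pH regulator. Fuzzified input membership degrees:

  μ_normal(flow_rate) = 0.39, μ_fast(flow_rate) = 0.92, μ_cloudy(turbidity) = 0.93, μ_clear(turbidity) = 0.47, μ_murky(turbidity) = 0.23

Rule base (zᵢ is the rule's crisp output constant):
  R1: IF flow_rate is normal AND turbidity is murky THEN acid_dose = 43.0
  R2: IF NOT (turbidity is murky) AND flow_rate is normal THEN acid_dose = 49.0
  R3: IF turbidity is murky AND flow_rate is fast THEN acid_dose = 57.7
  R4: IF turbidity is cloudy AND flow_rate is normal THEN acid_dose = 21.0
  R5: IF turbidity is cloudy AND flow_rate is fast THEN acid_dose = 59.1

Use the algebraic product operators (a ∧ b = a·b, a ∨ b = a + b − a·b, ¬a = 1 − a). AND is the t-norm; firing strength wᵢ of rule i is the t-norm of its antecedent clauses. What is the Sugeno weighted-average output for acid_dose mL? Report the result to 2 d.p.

48.88

R1 (z=43.0): normal=0.39, murky=0.23; AND[a·b] → w = 0.0897
R2 (z=49.0): ¬murky=1−0.23=0.77, normal=0.39; AND[a·b] → w = 0.3003
R3 (z=57.7): murky=0.23, fast=0.92; AND[a·b] → w = 0.2116
R4 (z=21.0): cloudy=0.93, normal=0.39; AND[a·b] → w = 0.3627
R5 (z=59.1): cloudy=0.93, fast=0.92; AND[a·b] → w = 0.8556
Weighted average = (0.0897·43.0 + 0.3003·49.0 + 0.2116·57.7 + 0.3627·21.0 + 0.8556·59.1) / (0.0897 + 0.3003 + 0.2116 + 0.3627 + 0.8556)
  = 88.9638 / 1.8199 = 48.88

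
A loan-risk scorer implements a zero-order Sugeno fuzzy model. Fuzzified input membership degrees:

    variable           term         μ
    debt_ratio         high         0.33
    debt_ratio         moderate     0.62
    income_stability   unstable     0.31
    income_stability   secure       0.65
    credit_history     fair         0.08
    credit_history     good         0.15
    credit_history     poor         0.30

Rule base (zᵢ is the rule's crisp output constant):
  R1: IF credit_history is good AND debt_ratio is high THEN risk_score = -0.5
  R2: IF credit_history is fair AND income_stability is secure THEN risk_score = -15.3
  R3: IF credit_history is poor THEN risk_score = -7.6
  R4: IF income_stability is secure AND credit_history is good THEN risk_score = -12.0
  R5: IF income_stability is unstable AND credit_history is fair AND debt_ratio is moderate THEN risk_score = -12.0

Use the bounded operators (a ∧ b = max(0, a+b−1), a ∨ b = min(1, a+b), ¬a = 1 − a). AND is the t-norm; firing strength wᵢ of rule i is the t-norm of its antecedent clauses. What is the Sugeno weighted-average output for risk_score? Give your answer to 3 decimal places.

R1 (z=-0.5): good=0.15, high=0.33; AND[max(0, a+b−1)] → w = 0.00
R2 (z=-15.3): fair=0.08, secure=0.65; AND[max(0, a+b−1)] → w = 0.00
R3 (z=-7.6): poor=0.30 → w = 0.30
R4 (z=-12.0): secure=0.65, good=0.15; AND[max(0, a+b−1)] → w = 0.00
R5 (z=-12.0): unstable=0.31, fair=0.08, moderate=0.62; AND[max(0, a+b−1)] → w = 0.00
Weighted average = (0.00·-0.5 + 0.00·-15.3 + 0.30·-7.6 + 0.00·-12.0 + 0.00·-12.0) / (0.00 + 0.00 + 0.30 + 0.00 + 0.00)
  = -2.2800 / 0.3000 = -7.600

-7.600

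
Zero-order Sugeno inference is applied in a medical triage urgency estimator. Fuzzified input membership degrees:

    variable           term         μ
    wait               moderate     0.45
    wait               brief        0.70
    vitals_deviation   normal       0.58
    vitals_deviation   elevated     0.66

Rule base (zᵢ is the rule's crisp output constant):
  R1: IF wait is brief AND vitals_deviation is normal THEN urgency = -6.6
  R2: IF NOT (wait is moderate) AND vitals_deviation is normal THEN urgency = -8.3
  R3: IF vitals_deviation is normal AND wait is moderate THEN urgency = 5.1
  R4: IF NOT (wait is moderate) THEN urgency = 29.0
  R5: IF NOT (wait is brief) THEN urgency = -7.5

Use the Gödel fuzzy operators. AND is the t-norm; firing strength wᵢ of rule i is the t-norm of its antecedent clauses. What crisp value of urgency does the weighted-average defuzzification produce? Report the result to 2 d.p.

3.13

R1 (z=-6.6): brief=0.70, normal=0.58; AND[min(a, b)] → w = 0.58
R2 (z=-8.3): ¬moderate=1−0.45=0.55, normal=0.58; AND[min(a, b)] → w = 0.55
R3 (z=5.1): normal=0.58, moderate=0.45; AND[min(a, b)] → w = 0.45
R4 (z=29.0): ¬moderate=1−0.45=0.55 → w = 0.55
R5 (z=-7.5): ¬brief=1−0.70=0.30 → w = 0.30
Weighted average = (0.58·-6.6 + 0.55·-8.3 + 0.45·5.1 + 0.55·29.0 + 0.30·-7.5) / (0.58 + 0.55 + 0.45 + 0.55 + 0.30)
  = 7.6020 / 2.4300 = 3.13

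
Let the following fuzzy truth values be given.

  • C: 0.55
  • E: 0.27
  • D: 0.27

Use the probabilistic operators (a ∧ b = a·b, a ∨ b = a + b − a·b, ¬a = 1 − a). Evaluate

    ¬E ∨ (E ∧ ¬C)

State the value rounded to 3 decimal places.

¬E = 1 − 0.2700 = 0.7300
¬C = 1 − 0.5500 = 0.4500
E ∧ ¬C = a·b on (0.2700, 0.4500) = 0.1215
¬E ∨ (E ∧ ¬C) = a + b − a·b on (0.7300, 0.1215) = 0.7628

0.763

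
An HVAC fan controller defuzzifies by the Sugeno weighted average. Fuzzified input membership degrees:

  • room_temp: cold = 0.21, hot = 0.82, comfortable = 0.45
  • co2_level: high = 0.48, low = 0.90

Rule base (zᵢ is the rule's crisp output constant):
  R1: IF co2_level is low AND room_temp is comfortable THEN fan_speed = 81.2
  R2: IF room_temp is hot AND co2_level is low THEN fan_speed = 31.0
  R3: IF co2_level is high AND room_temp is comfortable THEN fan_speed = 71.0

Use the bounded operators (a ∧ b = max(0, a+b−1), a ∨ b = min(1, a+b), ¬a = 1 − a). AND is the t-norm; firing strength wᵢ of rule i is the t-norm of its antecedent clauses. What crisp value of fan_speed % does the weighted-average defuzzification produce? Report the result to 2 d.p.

47.42

R1 (z=81.2): low=0.90, comfortable=0.45; AND[max(0, a+b−1)] → w = 0.35
R2 (z=31.0): hot=0.82, low=0.90; AND[max(0, a+b−1)] → w = 0.72
R3 (z=71.0): high=0.48, comfortable=0.45; AND[max(0, a+b−1)] → w = 0.00
Weighted average = (0.35·81.2 + 0.72·31.0 + 0.00·71.0) / (0.35 + 0.72 + 0.00)
  = 50.7400 / 1.0700 = 47.42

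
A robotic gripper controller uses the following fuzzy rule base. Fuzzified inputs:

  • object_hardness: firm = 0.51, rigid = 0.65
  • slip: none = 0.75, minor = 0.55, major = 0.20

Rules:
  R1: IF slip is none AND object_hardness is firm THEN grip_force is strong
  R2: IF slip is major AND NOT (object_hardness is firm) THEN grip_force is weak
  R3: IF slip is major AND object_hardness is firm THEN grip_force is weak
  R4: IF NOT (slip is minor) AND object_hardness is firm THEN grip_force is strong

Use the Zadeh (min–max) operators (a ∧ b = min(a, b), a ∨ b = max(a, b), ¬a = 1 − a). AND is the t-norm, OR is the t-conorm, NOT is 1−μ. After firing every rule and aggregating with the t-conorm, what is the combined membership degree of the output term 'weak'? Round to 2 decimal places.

0.20

R1: none=0.75, firm=0.51; AND[min(a, b)] → w = 0.51
R2: major=0.20, ¬firm=1−0.51=0.49; AND[min(a, b)] → w = 0.20
R3: major=0.20, firm=0.51; AND[min(a, b)] → w = 0.20
R4: ¬minor=1−0.55=0.45, firm=0.51; AND[min(a, b)] → w = 0.45
Rules with consequent 'weak': {R2, R3} → strengths 0.20, 0.20
Aggregate via t-conorm [max(a, b)]: 0.20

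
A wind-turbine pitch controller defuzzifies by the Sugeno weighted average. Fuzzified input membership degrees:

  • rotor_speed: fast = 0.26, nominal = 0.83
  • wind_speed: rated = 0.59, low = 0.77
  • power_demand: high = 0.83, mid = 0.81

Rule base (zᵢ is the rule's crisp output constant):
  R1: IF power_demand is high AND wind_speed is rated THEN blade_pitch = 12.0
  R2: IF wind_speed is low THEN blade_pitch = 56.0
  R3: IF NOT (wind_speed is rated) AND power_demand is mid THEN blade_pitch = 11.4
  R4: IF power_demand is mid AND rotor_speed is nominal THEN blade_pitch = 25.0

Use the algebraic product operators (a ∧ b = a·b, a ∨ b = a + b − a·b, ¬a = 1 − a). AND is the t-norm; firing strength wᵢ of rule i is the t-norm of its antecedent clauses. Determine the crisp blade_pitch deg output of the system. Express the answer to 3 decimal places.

30.736

R1 (z=12.0): high=0.83, rated=0.59; AND[a·b] → w = 0.4897
R2 (z=56.0): low=0.77 → w = 0.7700
R3 (z=11.4): ¬rated=1−0.59=0.41, mid=0.81; AND[a·b] → w = 0.3321
R4 (z=25.0): mid=0.81, nominal=0.83; AND[a·b] → w = 0.6723
Weighted average = (0.4897·12.0 + 0.7700·56.0 + 0.3321·11.4 + 0.6723·25.0) / (0.4897 + 0.7700 + 0.3321 + 0.6723)
  = 69.5898 / 2.2641 = 30.736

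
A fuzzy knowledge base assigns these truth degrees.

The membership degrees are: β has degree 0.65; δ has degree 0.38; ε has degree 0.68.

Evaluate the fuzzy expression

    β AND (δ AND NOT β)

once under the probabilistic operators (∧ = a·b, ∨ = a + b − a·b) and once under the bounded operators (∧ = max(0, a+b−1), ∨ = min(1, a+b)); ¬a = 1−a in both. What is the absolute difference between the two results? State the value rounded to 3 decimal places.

0.086

Under probabilistic:
  NOT β = 1 − 0.6500 = 0.3500
  δ AND NOT β = a·b on (0.3800, 0.3500) = 0.1330
  β AND (δ AND NOT β) = a·b on (0.6500, 0.1330) = 0.0864
  → value = 0.0864
Under bounded:
  NOT β = 1 − 0.65 = 0.35
  δ AND NOT β = max(0, a+b−1) on (0.38, 0.35) = 0.00
  β AND (δ AND NOT β) = max(0, a+b−1) on (0.65, 0.00) = 0.00
  → value = 0.0000
|0.0864 − 0.0000| = 0.086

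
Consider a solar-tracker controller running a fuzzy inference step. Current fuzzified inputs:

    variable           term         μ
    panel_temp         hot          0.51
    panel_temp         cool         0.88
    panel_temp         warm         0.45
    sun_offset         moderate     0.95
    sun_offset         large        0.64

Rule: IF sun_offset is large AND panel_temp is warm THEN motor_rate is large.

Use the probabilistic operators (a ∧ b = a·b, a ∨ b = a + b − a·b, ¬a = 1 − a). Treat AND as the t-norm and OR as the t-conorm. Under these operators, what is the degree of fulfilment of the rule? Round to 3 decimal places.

firing strength: large=0.64, warm=0.45; AND[a·b] → w = 0.2880

0.288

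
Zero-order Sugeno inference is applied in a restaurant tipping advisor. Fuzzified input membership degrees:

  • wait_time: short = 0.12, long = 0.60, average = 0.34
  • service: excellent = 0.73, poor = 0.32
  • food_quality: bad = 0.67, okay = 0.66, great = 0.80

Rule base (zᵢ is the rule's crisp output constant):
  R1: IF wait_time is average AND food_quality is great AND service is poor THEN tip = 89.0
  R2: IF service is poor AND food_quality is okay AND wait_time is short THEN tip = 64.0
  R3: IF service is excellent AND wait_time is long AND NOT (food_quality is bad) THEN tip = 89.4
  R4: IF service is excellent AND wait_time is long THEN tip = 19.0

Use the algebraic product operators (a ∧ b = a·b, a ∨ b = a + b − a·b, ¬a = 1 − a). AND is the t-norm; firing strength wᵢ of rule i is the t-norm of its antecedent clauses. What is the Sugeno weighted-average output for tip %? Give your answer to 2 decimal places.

44.05

R1 (z=89.0): average=0.34, great=0.80, poor=0.32; AND[a·b] → w = 0.0870
R2 (z=64.0): poor=0.32, okay=0.66, short=0.12; AND[a·b] → w = 0.0253
R3 (z=89.4): excellent=0.73, long=0.60, ¬bad=1−0.67=0.33; AND[a·b] → w = 0.1445
R4 (z=19.0): excellent=0.73, long=0.60; AND[a·b] → w = 0.4380
Weighted average = (0.0870·89.0 + 0.0253·64.0 + 0.1445·89.4 + 0.4380·19.0) / (0.0870 + 0.0253 + 0.1445 + 0.4380)
  = 30.6125 / 0.6949 = 44.05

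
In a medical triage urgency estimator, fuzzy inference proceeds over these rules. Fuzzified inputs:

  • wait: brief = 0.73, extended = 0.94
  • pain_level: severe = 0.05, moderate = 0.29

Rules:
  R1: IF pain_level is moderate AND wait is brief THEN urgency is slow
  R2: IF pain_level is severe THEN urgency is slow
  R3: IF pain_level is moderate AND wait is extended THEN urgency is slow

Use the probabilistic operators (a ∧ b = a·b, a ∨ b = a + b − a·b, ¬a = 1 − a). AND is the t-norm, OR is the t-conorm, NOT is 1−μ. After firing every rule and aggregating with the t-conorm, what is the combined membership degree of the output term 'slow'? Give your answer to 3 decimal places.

0.455

R1: moderate=0.29, brief=0.73; AND[a·b] → w = 0.2117
R2: severe=0.05 → w = 0.0500
R3: moderate=0.29, extended=0.94; AND[a·b] → w = 0.2726
Rules with consequent 'slow': {R1, R2, R3} → strengths 0.2117, 0.0500, 0.2726
Aggregate via t-conorm [a + b − a·b]: 0.4553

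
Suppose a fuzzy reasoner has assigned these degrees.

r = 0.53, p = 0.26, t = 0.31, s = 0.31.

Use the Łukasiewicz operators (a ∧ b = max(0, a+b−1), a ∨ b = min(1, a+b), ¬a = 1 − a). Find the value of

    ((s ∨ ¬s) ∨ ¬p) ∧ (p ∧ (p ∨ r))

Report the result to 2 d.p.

¬s = 1 − 0.31 = 0.69
s ∨ ¬s = min(1, a+b) on (0.31, 0.69) = 1.00
¬p = 1 − 0.26 = 0.74
(s ∨ ¬s) ∨ ¬p = min(1, a+b) on (1.00, 0.74) = 1.00
p ∨ r = min(1, a+b) on (0.26, 0.53) = 0.79
p ∧ (p ∨ r) = max(0, a+b−1) on (0.26, 0.79) = 0.05
((s ∨ ¬s) ∨ ¬p) ∧ (p ∧ (p ∨ r)) = max(0, a+b−1) on (1.00, 0.05) = 0.05

0.05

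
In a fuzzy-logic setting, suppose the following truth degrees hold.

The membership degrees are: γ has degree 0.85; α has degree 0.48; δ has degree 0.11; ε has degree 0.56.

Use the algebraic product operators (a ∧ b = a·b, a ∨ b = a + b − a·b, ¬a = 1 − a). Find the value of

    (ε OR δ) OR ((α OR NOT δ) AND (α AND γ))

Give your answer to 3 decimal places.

0.759

ε OR δ = a + b − a·b on (0.5600, 0.1100) = 0.6084
NOT δ = 1 − 0.1100 = 0.8900
α OR NOT δ = a + b − a·b on (0.4800, 0.8900) = 0.9428
α AND γ = a·b on (0.4800, 0.8500) = 0.4080
(α OR NOT δ) AND (α AND γ) = a·b on (0.9428, 0.4080) = 0.3847
(ε OR δ) OR ((α OR NOT δ) AND (α AND γ)) = a + b − a·b on (0.6084, 0.3847) = 0.7590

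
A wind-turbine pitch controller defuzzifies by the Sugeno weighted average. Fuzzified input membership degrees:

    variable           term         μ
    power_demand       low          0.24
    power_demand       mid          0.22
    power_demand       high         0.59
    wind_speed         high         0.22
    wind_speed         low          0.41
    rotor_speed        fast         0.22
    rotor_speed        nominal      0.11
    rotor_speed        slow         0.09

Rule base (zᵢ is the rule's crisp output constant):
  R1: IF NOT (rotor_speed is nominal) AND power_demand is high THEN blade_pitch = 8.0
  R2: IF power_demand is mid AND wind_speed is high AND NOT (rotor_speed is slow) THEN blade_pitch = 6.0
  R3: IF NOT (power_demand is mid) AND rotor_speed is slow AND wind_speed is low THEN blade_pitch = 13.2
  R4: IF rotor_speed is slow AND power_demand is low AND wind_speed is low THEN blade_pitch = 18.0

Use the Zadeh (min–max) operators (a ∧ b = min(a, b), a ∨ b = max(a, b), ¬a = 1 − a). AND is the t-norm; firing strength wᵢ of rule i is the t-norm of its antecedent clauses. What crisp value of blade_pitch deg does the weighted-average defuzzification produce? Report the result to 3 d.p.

8.937

R1 (z=8.0): ¬nominal=1−0.11=0.89, high=0.59; AND[min(a, b)] → w = 0.59
R2 (z=6.0): mid=0.22, high=0.22, ¬slow=1−0.09=0.91; AND[min(a, b)] → w = 0.22
R3 (z=13.2): ¬mid=1−0.22=0.78, slow=0.09, low=0.41; AND[min(a, b)] → w = 0.09
R4 (z=18.0): slow=0.09, low=0.24, low=0.41; AND[min(a, b)] → w = 0.09
Weighted average = (0.59·8.0 + 0.22·6.0 + 0.09·13.2 + 0.09·18.0) / (0.59 + 0.22 + 0.09 + 0.09)
  = 8.8480 / 0.9900 = 8.937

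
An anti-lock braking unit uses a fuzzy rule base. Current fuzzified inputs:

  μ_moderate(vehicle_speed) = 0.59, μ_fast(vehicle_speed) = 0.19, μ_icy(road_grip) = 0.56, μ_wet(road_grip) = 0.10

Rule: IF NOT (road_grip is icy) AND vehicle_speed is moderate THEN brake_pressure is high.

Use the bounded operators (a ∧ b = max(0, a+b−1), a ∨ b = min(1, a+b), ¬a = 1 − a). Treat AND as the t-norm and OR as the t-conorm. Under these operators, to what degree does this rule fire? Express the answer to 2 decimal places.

firing strength: ¬icy=1−0.56=0.44, moderate=0.59; AND[max(0, a+b−1)] → w = 0.03

0.03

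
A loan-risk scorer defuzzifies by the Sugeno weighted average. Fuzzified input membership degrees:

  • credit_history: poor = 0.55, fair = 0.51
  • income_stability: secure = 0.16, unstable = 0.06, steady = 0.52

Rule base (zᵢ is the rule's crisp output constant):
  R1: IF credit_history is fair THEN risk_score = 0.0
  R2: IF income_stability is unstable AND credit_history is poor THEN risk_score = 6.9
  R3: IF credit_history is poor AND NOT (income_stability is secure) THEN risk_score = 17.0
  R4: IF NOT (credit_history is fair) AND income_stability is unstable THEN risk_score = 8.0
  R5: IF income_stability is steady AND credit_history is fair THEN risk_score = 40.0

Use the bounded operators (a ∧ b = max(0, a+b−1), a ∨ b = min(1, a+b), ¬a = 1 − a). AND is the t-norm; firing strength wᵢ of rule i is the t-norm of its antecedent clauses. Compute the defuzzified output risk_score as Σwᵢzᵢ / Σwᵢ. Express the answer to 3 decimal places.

R1 (z=0.0): fair=0.51 → w = 0.51
R2 (z=6.9): unstable=0.06, poor=0.55; AND[max(0, a+b−1)] → w = 0.00
R3 (z=17.0): poor=0.55, ¬secure=1−0.16=0.84; AND[max(0, a+b−1)] → w = 0.39
R4 (z=8.0): ¬fair=1−0.51=0.49, unstable=0.06; AND[max(0, a+b−1)] → w = 0.00
R5 (z=40.0): steady=0.52, fair=0.51; AND[max(0, a+b−1)] → w = 0.03
Weighted average = (0.51·0.0 + 0.00·6.9 + 0.39·17.0 + 0.00·8.0 + 0.03·40.0) / (0.51 + 0.00 + 0.39 + 0.00 + 0.03)
  = 7.8300 / 0.9300 = 8.419

8.419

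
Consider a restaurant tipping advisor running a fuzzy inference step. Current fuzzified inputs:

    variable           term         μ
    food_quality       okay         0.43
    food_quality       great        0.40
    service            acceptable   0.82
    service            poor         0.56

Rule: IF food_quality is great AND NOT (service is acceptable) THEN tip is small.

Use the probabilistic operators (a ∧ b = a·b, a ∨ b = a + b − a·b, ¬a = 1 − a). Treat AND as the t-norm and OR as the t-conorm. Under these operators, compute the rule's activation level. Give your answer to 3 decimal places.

0.072

firing strength: great=0.40, ¬acceptable=1−0.82=0.18; AND[a·b] → w = 0.0720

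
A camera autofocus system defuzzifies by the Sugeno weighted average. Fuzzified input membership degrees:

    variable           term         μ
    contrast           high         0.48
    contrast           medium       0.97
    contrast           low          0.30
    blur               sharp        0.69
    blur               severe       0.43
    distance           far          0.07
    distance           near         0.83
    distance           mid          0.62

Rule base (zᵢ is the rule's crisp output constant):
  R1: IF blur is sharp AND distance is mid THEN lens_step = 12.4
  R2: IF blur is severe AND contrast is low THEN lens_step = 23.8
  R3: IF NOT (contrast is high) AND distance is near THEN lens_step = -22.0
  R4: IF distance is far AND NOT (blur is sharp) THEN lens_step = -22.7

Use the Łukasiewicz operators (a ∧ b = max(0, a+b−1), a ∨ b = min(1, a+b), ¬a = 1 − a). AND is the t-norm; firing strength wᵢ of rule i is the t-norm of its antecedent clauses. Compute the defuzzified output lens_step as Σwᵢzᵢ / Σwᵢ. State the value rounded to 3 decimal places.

-5.842

R1 (z=12.4): sharp=0.69, mid=0.62; AND[max(0, a+b−1)] → w = 0.31
R2 (z=23.8): severe=0.43, low=0.30; AND[max(0, a+b−1)] → w = 0.00
R3 (z=-22.0): ¬high=1−0.48=0.52, near=0.83; AND[max(0, a+b−1)] → w = 0.35
R4 (z=-22.7): far=0.07, ¬sharp=1−0.69=0.31; AND[max(0, a+b−1)] → w = 0.00
Weighted average = (0.31·12.4 + 0.00·23.8 + 0.35·-22.0 + 0.00·-22.7) / (0.31 + 0.00 + 0.35 + 0.00)
  = -3.8560 / 0.6600 = -5.842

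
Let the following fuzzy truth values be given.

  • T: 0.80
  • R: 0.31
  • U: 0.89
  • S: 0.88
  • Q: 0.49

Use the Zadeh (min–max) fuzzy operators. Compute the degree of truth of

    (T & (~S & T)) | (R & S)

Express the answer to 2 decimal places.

0.31

~S = 1 − 0.88 = 0.12
~S & T = min(a, b) on (0.12, 0.80) = 0.12
T & (~S & T) = min(a, b) on (0.80, 0.12) = 0.12
R & S = min(a, b) on (0.31, 0.88) = 0.31
(T & (~S & T)) | (R & S) = max(a, b) on (0.12, 0.31) = 0.31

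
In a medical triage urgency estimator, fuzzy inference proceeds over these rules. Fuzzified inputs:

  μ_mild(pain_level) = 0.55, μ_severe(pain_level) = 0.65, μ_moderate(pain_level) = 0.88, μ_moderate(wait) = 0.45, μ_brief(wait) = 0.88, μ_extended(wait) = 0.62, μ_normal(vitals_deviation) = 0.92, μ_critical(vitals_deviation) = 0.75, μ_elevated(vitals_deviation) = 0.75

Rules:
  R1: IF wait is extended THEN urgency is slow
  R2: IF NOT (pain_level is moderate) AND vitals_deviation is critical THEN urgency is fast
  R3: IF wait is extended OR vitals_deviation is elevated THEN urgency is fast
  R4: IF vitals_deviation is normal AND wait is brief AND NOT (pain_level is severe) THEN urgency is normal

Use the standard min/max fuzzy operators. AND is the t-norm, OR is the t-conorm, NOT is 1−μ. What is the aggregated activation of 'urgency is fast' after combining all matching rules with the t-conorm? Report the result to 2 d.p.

R1: extended=0.62 → w = 0.62
R2: ¬moderate=1−0.88=0.12, critical=0.75; AND[min(a, b)] → w = 0.12
R3: extended=0.62, elevated=0.75; OR[max(a, b)] → w = 0.75
R4: normal=0.92, brief=0.88, ¬severe=1−0.65=0.35; AND[min(a, b)] → w = 0.35
Rules with consequent 'fast': {R2, R3} → strengths 0.12, 0.75
Aggregate via t-conorm [max(a, b)]: 0.75

0.75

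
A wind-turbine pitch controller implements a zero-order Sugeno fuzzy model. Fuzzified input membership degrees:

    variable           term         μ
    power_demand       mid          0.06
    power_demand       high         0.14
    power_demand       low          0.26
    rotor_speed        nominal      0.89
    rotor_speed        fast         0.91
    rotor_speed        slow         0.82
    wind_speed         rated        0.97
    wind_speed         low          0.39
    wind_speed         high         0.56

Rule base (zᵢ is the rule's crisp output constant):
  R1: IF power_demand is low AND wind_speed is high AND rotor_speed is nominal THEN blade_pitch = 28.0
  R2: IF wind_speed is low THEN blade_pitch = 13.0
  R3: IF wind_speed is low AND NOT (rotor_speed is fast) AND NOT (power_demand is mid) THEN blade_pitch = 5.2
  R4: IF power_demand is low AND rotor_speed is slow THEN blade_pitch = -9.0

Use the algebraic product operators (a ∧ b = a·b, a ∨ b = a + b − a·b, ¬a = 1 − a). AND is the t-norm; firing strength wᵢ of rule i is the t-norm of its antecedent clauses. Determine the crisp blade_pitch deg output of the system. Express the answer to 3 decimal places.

9.077

R1 (z=28.0): low=0.26, high=0.56, nominal=0.89; AND[a·b] → w = 0.1296
R2 (z=13.0): low=0.39 → w = 0.3900
R3 (z=5.2): low=0.39, ¬fast=1−0.91=0.09, ¬mid=1−0.06=0.94; AND[a·b] → w = 0.0330
R4 (z=-9.0): low=0.26, slow=0.82; AND[a·b] → w = 0.2132
Weighted average = (0.1296·28.0 + 0.3900·13.0 + 0.0330·5.2 + 0.2132·-9.0) / (0.1296 + 0.3900 + 0.0330 + 0.2132)
  = 6.9511 / 0.7658 = 9.077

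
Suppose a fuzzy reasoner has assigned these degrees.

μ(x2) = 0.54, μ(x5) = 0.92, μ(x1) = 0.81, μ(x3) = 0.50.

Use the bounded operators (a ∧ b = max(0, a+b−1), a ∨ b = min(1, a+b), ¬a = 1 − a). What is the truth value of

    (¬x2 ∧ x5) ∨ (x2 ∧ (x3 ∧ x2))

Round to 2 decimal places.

0.38

¬x2 = 1 − 0.54 = 0.46
¬x2 ∧ x5 = max(0, a+b−1) on (0.46, 0.92) = 0.38
x3 ∧ x2 = max(0, a+b−1) on (0.50, 0.54) = 0.04
x2 ∧ (x3 ∧ x2) = max(0, a+b−1) on (0.54, 0.04) = 0.00
(¬x2 ∧ x5) ∨ (x2 ∧ (x3 ∧ x2)) = min(1, a+b) on (0.38, 0.00) = 0.38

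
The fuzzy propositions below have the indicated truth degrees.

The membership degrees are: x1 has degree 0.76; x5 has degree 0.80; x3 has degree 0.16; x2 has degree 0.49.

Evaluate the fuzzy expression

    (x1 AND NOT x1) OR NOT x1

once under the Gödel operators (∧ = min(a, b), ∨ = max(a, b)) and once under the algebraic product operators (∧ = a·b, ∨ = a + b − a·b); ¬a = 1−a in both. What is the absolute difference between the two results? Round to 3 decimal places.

0.139

Under Gödel:
  NOT x1 = 1 − 0.76 = 0.24
  x1 AND NOT x1 = min(a, b) on (0.76, 0.24) = 0.24
  NOT x1 = 1 − 0.76 = 0.24
  (x1 AND NOT x1) OR NOT x1 = max(a, b) on (0.24, 0.24) = 0.24
  → value = 0.2400
Under algebraic product:
  NOT x1 = 1 − 0.7600 = 0.2400
  x1 AND NOT x1 = a·b on (0.7600, 0.2400) = 0.1824
  NOT x1 = 1 − 0.7600 = 0.2400
  (x1 AND NOT x1) OR NOT x1 = a + b − a·b on (0.1824, 0.2400) = 0.3786
  → value = 0.3786
|0.2400 − 0.3786| = 0.139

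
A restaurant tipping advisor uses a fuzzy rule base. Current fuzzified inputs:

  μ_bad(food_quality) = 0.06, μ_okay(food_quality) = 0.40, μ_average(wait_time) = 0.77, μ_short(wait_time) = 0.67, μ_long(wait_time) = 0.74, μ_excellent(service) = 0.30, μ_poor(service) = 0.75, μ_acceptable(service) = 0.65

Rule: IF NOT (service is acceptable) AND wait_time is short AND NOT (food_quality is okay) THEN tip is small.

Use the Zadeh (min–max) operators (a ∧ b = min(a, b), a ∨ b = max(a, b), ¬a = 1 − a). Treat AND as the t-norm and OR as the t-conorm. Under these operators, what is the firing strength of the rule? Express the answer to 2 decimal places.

0.35

firing strength: ¬acceptable=1−0.65=0.35, short=0.67, ¬okay=1−0.40=0.60; AND[min(a, b)] → w = 0.35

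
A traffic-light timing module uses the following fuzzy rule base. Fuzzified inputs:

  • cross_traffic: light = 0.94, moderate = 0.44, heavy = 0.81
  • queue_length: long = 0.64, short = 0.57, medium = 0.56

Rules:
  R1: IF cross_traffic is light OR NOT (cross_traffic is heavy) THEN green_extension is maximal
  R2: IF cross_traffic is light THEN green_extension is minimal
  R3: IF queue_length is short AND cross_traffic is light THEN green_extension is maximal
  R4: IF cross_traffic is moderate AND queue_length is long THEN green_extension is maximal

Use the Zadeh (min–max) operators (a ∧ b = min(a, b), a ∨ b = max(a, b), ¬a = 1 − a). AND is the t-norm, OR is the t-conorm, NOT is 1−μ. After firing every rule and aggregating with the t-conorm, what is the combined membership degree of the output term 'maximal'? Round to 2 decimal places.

0.94

R1: light=0.94, ¬heavy=1−0.81=0.19; OR[max(a, b)] → w = 0.94
R2: light=0.94 → w = 0.94
R3: short=0.57, light=0.94; AND[min(a, b)] → w = 0.57
R4: moderate=0.44, long=0.64; AND[min(a, b)] → w = 0.44
Rules with consequent 'maximal': {R1, R3, R4} → strengths 0.94, 0.57, 0.44
Aggregate via t-conorm [max(a, b)]: 0.94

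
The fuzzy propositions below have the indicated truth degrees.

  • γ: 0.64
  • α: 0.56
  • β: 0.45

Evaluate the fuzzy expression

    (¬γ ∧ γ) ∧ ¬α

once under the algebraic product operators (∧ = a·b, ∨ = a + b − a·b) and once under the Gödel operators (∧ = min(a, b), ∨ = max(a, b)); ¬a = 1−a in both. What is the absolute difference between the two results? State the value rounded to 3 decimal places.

0.259

Under algebraic product:
  ¬γ = 1 − 0.6400 = 0.3600
  ¬γ ∧ γ = a·b on (0.3600, 0.6400) = 0.2304
  ¬α = 1 − 0.5600 = 0.4400
  (¬γ ∧ γ) ∧ ¬α = a·b on (0.2304, 0.4400) = 0.1014
  → value = 0.1014
Under Gödel:
  ¬γ = 1 − 0.64 = 0.36
  ¬γ ∧ γ = min(a, b) on (0.36, 0.64) = 0.36
  ¬α = 1 − 0.56 = 0.44
  (¬γ ∧ γ) ∧ ¬α = min(a, b) on (0.36, 0.44) = 0.36
  → value = 0.3600
|0.1014 − 0.3600| = 0.259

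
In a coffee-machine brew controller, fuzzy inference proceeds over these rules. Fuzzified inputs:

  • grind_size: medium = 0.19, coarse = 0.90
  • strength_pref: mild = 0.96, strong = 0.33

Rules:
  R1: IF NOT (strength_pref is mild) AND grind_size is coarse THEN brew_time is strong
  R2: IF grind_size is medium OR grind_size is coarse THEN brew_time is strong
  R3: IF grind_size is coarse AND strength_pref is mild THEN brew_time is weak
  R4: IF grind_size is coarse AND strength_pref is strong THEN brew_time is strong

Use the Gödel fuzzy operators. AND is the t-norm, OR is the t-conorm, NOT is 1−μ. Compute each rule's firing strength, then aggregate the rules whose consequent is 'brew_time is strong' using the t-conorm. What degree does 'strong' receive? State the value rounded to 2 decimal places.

R1: ¬mild=1−0.96=0.04, coarse=0.90; AND[min(a, b)] → w = 0.04
R2: medium=0.19, coarse=0.90; OR[max(a, b)] → w = 0.90
R3: coarse=0.90, mild=0.96; AND[min(a, b)] → w = 0.90
R4: coarse=0.90, strong=0.33; AND[min(a, b)] → w = 0.33
Rules with consequent 'strong': {R1, R2, R4} → strengths 0.04, 0.90, 0.33
Aggregate via t-conorm [max(a, b)]: 0.90

0.90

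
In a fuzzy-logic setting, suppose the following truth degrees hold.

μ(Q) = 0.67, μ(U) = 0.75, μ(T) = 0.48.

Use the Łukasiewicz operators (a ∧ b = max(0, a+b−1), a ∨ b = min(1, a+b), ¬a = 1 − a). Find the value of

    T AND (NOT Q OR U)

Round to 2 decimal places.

NOT Q = 1 − 0.67 = 0.33
NOT Q OR U = min(1, a+b) on (0.33, 0.75) = 1.00
T AND (NOT Q OR U) = max(0, a+b−1) on (0.48, 1.00) = 0.48

0.48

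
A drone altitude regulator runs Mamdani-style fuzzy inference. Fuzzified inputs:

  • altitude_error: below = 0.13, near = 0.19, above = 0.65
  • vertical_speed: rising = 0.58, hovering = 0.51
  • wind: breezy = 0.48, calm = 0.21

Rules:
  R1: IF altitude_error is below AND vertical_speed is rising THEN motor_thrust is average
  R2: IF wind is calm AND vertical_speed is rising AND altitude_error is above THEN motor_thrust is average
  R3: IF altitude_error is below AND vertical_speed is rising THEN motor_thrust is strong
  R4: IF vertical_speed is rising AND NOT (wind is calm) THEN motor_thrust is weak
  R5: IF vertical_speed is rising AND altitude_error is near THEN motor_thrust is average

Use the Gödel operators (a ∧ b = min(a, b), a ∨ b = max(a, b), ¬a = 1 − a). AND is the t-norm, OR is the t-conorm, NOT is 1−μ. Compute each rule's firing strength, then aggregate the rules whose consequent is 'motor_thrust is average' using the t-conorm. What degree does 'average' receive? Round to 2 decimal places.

R1: below=0.13, rising=0.58; AND[min(a, b)] → w = 0.13
R2: calm=0.21, rising=0.58, above=0.65; AND[min(a, b)] → w = 0.21
R3: below=0.13, rising=0.58; AND[min(a, b)] → w = 0.13
R4: rising=0.58, ¬calm=1−0.21=0.79; AND[min(a, b)] → w = 0.58
R5: rising=0.58, near=0.19; AND[min(a, b)] → w = 0.19
Rules with consequent 'average': {R1, R2, R5} → strengths 0.13, 0.21, 0.19
Aggregate via t-conorm [max(a, b)]: 0.21

0.21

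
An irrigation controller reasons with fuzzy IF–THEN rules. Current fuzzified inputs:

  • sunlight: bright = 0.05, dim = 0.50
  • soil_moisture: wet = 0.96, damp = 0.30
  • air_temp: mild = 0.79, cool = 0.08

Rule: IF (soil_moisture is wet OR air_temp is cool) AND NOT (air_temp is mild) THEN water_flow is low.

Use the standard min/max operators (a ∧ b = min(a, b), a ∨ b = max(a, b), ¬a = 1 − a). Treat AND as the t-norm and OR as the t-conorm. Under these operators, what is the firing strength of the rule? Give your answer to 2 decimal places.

0.21

firing strength: (wet=0.96 OR cool=0.08) = 0.96; AND[min(a, b)] with ¬mild=1−0.79=0.21 → w = 0.21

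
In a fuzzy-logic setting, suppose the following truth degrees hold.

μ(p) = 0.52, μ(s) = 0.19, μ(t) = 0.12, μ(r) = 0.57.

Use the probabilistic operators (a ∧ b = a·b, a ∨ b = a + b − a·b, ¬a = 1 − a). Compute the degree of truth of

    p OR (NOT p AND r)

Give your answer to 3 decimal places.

0.651

NOT p = 1 − 0.5200 = 0.4800
NOT p AND r = a·b on (0.4800, 0.5700) = 0.2736
p OR (NOT p AND r) = a + b − a·b on (0.5200, 0.2736) = 0.6513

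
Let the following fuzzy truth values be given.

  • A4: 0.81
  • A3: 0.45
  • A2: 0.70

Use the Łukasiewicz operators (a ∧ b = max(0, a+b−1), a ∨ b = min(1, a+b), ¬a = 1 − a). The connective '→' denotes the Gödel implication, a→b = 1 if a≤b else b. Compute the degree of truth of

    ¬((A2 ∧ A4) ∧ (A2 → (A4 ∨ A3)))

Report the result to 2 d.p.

0.49

A2 ∧ A4 = max(0, a+b−1) on (0.70, 0.81) = 0.51
A4 ∨ A3 = min(1, a+b) on (0.81, 0.45) = 1.00
A2 → (A4 ∨ A3)  [Gödel: 1 if a≤b else b] with a=0.70, b=1.00 → 1.00
(A2 ∧ A4) ∧ (A2 → (A4 ∨ A3)) = max(0, a+b−1) on (0.51, 1.00) = 0.51
¬((A2 ∧ A4) ∧ (A2 → (A4 ∨ A3))) = 1 − 0.51 = 0.49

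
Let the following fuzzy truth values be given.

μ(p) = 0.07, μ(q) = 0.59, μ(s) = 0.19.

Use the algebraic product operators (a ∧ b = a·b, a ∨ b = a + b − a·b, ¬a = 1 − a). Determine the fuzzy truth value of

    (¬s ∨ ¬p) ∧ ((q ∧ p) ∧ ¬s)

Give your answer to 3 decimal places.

0.033

¬s = 1 − 0.1900 = 0.8100
¬p = 1 − 0.0700 = 0.9300
¬s ∨ ¬p = a + b − a·b on (0.8100, 0.9300) = 0.9867
q ∧ p = a·b on (0.5900, 0.0700) = 0.0413
¬s = 1 − 0.1900 = 0.8100
(q ∧ p) ∧ ¬s = a·b on (0.0413, 0.8100) = 0.0335
(¬s ∨ ¬p) ∧ ((q ∧ p) ∧ ¬s) = a·b on (0.9867, 0.0335) = 0.0330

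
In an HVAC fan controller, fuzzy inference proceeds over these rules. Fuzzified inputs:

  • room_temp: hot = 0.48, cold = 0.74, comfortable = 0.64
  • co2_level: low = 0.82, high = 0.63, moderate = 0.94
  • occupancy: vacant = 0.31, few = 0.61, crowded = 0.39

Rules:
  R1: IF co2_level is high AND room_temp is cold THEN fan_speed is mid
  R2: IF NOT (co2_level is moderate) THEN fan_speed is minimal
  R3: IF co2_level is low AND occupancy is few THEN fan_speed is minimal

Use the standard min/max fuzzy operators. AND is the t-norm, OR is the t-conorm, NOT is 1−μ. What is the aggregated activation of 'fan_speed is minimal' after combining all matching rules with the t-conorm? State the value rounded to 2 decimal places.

R1: high=0.63, cold=0.74; AND[min(a, b)] → w = 0.63
R2: ¬moderate=1−0.94=0.06 → w = 0.06
R3: low=0.82, few=0.61; AND[min(a, b)] → w = 0.61
Rules with consequent 'minimal': {R2, R3} → strengths 0.06, 0.61
Aggregate via t-conorm [max(a, b)]: 0.61

0.61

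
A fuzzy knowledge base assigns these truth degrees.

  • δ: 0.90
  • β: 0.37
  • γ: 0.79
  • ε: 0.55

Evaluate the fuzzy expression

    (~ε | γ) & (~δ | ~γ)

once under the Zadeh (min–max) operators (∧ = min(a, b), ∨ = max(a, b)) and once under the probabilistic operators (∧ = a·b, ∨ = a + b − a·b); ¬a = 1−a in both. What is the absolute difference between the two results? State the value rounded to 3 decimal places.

Under Zadeh (min–max):
  ~ε = 1 − 0.55 = 0.45
  ~ε | γ = max(a, b) on (0.45, 0.79) = 0.79
  ~δ = 1 − 0.90 = 0.10
  ~γ = 1 − 0.79 = 0.21
  ~δ | ~γ = max(a, b) on (0.10, 0.21) = 0.21
  (~ε | γ) & (~δ | ~γ) = min(a, b) on (0.79, 0.21) = 0.21
  → value = 0.2100
Under probabilistic:
  ~ε = 1 − 0.5500 = 0.4500
  ~ε | γ = a + b − a·b on (0.4500, 0.7900) = 0.8845
  ~δ = 1 − 0.9000 = 0.1000
  ~γ = 1 − 0.7900 = 0.2100
  ~δ | ~γ = a + b − a·b on (0.1000, 0.2100) = 0.2890
  (~ε | γ) & (~δ | ~γ) = a·b on (0.8845, 0.2890) = 0.2556
  → value = 0.2556
|0.2100 − 0.2556| = 0.046

0.046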